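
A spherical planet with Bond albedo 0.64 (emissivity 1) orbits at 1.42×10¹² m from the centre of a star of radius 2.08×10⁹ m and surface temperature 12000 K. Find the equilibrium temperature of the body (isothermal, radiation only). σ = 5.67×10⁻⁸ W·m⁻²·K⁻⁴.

T ≈ 252 K

The star's surface emits σT_*⁴; at distance d the flux is S = σT_*⁴(R_*/d)².
S = 5.67×10⁻⁸·(12000)⁴·(2.08×10⁹/1.42×10¹²)² = 2523 W/m².
For an isothermal sphere T⁴ = (1−a)S/(4σ) = 4.004×10⁹ K⁴.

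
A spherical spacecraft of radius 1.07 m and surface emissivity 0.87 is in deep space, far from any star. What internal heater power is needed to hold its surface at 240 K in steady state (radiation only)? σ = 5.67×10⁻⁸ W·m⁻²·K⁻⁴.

P ≈ 2350 W

P = εσ·4πr²·T⁴.
4πr² = 14.39 m²; T⁴ = 3.318×10⁹ K⁴.
P = 0.87·5.67×10⁻⁸·14.39·3.318×10⁹.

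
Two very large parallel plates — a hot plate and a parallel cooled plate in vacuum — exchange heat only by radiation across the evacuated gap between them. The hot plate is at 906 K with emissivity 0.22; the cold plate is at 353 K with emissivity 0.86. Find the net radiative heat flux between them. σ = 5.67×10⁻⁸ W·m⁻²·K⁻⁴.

For two infinite grey parallel plates, q = σ(T₁⁴ − T₂⁴)/(1/ε₁ + 1/ε₂ − 1).
T₁⁴ − T₂⁴ = 6.738×10¹¹ − 1.553×10¹⁰ = 6.582×10¹¹ K⁴.
1/ε₁ + 1/ε₂ − 1 = 4.545 + 1.163 − 1 = 4.708.
q = 5.67×10⁻⁸ × 6.582×10¹¹ / 4.708.

q ≈ 7930 W/m²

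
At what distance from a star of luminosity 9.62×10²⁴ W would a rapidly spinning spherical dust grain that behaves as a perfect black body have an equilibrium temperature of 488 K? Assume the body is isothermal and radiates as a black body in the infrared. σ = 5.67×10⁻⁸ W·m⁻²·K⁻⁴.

For an isothermal black-emitting sphere, (1−a)S·πr² = σ·4πr²·T⁴ ⇒ S = 4σT⁴/(1−a).
S = 4·5.67×10⁻⁸·(488)⁴/1.00 = 12860 W/m².
Flux falls as S = L/(4πd²), so d = √(L/(4πS)) = √(9.62×10²⁴/(4π·12860)).

d ≈ 7.71×10⁹ m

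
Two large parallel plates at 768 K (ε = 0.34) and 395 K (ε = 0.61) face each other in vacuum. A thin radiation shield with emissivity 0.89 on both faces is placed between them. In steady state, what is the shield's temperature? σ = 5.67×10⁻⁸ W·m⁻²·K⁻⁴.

In steady state the net flux on the hot side equals that on the cold side.
σ(T₁⁴−T_s⁴)/D₁ = σ(T_s⁴−T₂⁴)/D₂, with D₁ = 1/ε₁+1/ε_s−1 = 3.065, D₂ = 1/ε_s+1/ε₂−1 = 1.763.
Solve for T_s⁴: T_s⁴ = (D₂·T₁⁴ + D₁·T₂⁴)/(D₁+D₂) = 1.425×10¹¹ K⁴.

T_s ≈ 614 K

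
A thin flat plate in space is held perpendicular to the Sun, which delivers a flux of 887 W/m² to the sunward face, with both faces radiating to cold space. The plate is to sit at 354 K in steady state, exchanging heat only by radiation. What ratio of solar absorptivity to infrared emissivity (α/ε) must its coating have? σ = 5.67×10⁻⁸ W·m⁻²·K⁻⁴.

α/ε ≈ 2.01

Balance: αS·A = εσ·2A·T⁴ ⇒ α/ε = 2σT⁴/S.
α/ε = 2·5.67×10⁻⁸·(354)⁴/887 = 2·5.67×10⁻⁸·1.570×10¹⁰/887.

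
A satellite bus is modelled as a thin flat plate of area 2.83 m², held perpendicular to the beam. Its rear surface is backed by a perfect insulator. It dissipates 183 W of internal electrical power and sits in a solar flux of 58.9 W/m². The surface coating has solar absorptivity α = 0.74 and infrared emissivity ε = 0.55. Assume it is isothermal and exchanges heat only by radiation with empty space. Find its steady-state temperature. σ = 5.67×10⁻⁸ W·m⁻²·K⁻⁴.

At steady state, absorbed solar power + internal power = radiated power.
Absorbed: α·S·A_cross = 0.74·58.9·2.830 = 123.3 W (cross-section A).
Total input = 123.3 + 183 = 306.3 W.
Radiated: εσ·A_surf·T⁴ with A_surf = A = 2.830 m².
T⁴ = 306.3/(0.55·5.67×10⁻⁸·2.830) = 3.471×10⁹ K⁴.

T ≈ 243 K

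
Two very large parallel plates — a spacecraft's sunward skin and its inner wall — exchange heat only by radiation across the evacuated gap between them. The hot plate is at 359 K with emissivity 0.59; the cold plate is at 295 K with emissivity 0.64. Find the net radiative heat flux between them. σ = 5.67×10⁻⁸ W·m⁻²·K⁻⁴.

q ≈ 227 W/m²

For two infinite grey parallel plates, q = σ(T₁⁴ − T₂⁴)/(1/ε₁ + 1/ε₂ − 1).
T₁⁴ − T₂⁴ = 1.661×10¹⁰ − 7.573×10⁹ = 9.037×10⁹ K⁴.
1/ε₁ + 1/ε₂ − 1 = 1.695 + 1.562 − 1 = 2.257.
q = 5.67×10⁻⁸ × 9.037×10⁹ / 2.257.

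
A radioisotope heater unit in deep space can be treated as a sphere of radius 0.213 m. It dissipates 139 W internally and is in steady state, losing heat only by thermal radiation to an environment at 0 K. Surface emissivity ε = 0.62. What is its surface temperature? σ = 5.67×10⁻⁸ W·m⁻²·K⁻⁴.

T ≈ 289 K

Steady state: internal power = radiated power, P = εσA T⁴.
Radiating area A = 4πr² = 0.5701 m².
T⁴ = P/(εσA) = 139/(0.62·5.67×10⁻⁸·0.5701) = 6.935×10⁹ K⁴.
T = (6.935×10⁹)^(1/4).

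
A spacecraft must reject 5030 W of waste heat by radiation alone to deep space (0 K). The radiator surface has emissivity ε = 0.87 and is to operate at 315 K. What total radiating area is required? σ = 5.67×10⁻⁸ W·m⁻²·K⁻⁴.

P = εσA T⁴ ⇒ A = P/(εσT⁴).
T⁴ = 9.846×10⁹ K⁴.
A = 5030/(0.87 × 5.67×10⁻⁸ × 9.846×10⁹).

A ≈ 10.4 m²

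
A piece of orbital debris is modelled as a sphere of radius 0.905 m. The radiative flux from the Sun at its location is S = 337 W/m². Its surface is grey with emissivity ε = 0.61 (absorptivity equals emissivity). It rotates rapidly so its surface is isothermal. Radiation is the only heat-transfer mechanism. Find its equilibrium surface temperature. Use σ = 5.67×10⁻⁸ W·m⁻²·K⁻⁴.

At equilibrium, absorbed power = emitted power.
Absorbing cross-section = πr² = 2.573 m²; emitting surface = 4πr² = 10.29 m² (ratio 4).
εS·A_cross = εσ·A_surf·T⁴  ⇒  T⁴ = S/(4σ)   (ε cancels).
T⁴ = 337/(4·5.67×10⁻⁸) = 1.486×10⁹ K⁴.
T = (1.486×10⁹)^(1/4).

T ≈ 196 K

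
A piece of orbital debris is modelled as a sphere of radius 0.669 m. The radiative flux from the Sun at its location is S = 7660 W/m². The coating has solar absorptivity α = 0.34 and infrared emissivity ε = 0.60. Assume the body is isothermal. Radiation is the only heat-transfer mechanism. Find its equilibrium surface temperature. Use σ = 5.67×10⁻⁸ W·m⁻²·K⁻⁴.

T ≈ 372 K

At equilibrium, absorbed power = emitted power.
Absorbing cross-section = πr² = 1.406 m²; emitting surface = 4πr² = 5.624 m² (ratio 4).
αS·A_cross = εσ·A_surf·T⁴  ⇒  T⁴ = αS/(ε·4σ).
T⁴ = 0.340·7660/(0.60·4·5.67×10⁻⁸) = 1.914×10¹⁰ K⁴.
T = (1.914×10¹⁰)^(1/4).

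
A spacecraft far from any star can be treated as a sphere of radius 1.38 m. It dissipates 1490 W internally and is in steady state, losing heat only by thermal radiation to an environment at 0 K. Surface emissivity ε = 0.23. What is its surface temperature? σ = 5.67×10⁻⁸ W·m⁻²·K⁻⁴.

Steady state: internal power = radiated power, P = εσA T⁴.
Radiating area A = 4πr² = 23.93 m².
T⁴ = P/(εσA) = 1490/(0.23·5.67×10⁻⁸·23.93) = 4.774×10⁹ K⁴.
T = (4.774×10⁹)^(1/4).

T ≈ 263 K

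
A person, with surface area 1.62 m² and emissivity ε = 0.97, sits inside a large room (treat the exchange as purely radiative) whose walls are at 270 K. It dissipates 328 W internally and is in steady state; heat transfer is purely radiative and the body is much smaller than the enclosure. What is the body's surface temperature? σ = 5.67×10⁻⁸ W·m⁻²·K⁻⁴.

T ≈ 308 K

For a small grey body in a large enclosure, net radiated power = εσA(T⁴ − T_w⁴).
Steady state: P = εσA(T⁴ − T_w⁴) with A = 1.62 m².
T⁴ = P/(εσA) + T_w⁴ = 328/(0.97·5.67×10⁻⁸·1.620) + (270)⁴
    = 3.681×10⁹ + 5.314×10⁹ = 8.996×10⁹ K⁴.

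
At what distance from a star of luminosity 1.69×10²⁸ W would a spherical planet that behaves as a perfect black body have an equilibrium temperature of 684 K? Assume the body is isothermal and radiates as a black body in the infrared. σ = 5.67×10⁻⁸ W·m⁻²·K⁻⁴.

For an isothermal black-emitting sphere, (1−a)S·πr² = σ·4πr²·T⁴ ⇒ S = 4σT⁴/(1−a).
S = 4·5.67×10⁻⁸·(684)⁴/1.00 = 49640 W/m².
Flux falls as S = L/(4πd²), so d = √(L/(4πS)) = √(1.69×10²⁸/(4π·49640)).

d ≈ 1.65×10¹¹ m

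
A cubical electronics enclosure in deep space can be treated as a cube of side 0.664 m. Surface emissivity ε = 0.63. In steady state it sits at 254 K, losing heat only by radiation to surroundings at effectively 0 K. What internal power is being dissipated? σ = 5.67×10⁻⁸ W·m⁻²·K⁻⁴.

P ≈ 393 W

Steady state: P = εσA T⁴.
A = 6L² = 2.645 m²; T⁴ = (254)⁴ = 4.162×10⁹ K⁴.
P = 0.63 × 5.67×10⁻⁸ × 2.645 × 4.162×10⁹.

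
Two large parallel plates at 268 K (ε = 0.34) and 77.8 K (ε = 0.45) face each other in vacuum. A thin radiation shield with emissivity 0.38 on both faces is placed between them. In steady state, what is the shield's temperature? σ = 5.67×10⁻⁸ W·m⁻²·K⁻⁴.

T_s ≈ 221 K

In steady state the net flux on the hot side equals that on the cold side.
σ(T₁⁴−T_s⁴)/D₁ = σ(T_s⁴−T₂⁴)/D₂, with D₁ = 1/ε₁+1/ε_s−1 = 4.573, D₂ = 1/ε_s+1/ε₂−1 = 3.854.
Solve for T_s⁴: T_s⁴ = (D₂·T₁⁴ + D₁·T₂⁴)/(D₁+D₂) = 2.379×10⁹ K⁴.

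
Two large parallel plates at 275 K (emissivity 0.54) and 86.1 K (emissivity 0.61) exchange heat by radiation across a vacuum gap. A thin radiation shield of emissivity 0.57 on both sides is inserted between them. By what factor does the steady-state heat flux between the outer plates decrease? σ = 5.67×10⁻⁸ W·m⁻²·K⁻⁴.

factor ≈ 2.01

Without shield: q₀ = σΔ(T⁴)/(1/ε₁+1/ε₂−1) with denominator 2.491.
With shield the two gaps are in series; the resistances add: (1/ε₁+1/ε_s−1)+(1/ε_s+1/ε₂−1) = 2.606+2.394 = 5.000.
Heat-flux ratio q₀/q = 5.000/2.491.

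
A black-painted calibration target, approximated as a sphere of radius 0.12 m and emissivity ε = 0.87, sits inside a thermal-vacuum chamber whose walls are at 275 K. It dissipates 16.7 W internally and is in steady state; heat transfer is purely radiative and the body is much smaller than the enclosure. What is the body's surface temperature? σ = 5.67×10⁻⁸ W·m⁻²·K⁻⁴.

For a small grey body in a large enclosure, net radiated power = εσA(T⁴ − T_w⁴).
Steady state: P = εσA(T⁴ − T_w⁴) with A = 4πr² = 0.1810 m².
T⁴ = P/(εσA) + T_w⁴ = 16.7/(0.87·5.67×10⁻⁸·0.1810) + (275)⁴
    = 1.871×10⁹ + 5.719×10⁹ = 7.590×10⁹ K⁴.

T ≈ 295 K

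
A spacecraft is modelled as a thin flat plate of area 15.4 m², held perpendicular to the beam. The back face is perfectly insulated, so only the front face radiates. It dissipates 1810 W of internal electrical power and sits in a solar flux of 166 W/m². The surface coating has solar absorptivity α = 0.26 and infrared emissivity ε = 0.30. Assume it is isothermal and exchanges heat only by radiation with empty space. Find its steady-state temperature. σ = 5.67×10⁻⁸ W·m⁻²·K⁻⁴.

At steady state, absorbed solar power + internal power = radiated power.
Absorbed: α·S·A_cross = 0.26·166·15.40 = 664.7 W (cross-section A).
Total input = 664.7 + 1810 = 2475 W.
Radiated: εσ·A_surf·T⁴ with A_surf = A = 15.40 m².
T⁴ = 2475/(0.30·5.67×10⁻⁸·15.40) = 9.447×10⁹ K⁴.

T ≈ 312 K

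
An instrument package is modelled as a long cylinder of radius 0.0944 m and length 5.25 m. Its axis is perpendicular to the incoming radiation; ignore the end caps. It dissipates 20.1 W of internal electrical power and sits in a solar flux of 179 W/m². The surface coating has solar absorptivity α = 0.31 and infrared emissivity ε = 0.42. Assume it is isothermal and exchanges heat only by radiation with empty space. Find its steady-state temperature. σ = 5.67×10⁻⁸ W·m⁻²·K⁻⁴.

At steady state, absorbed solar power + internal power = radiated power.
Absorbed: α·S·A_cross = 0.31·179·0.9912 = 55.00 W (cross-section 2rL).
Total input = 55.00 + 20.1 = 75.10 W.
Radiated: εσ·A_surf·T⁴ with A_surf = 2πrL = 3.114 m².
T⁴ = 75.10/(0.42·5.67×10⁻⁸·3.114) = 1.013×10⁹ K⁴.

T ≈ 178 K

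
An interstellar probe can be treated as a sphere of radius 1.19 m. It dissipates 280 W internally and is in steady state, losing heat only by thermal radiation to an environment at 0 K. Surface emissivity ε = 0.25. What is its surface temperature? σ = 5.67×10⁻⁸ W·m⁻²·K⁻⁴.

T ≈ 183 K

Steady state: internal power = radiated power, P = εσA T⁴.
Radiating area A = 4πr² = 17.80 m².
T⁴ = P/(εσA) = 280/(0.25·5.67×10⁻⁸·17.80) = 1.110×10⁹ K⁴.
T = (1.110×10⁹)^(1/4).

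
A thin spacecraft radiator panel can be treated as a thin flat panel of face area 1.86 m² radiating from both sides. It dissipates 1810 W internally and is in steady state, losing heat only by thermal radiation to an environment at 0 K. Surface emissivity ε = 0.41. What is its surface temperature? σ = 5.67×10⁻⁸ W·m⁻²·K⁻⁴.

T ≈ 380 K

Steady state: internal power = radiated power, P = εσA T⁴.
Radiating area A = 2·1.86 = 3.720 m².
T⁴ = P/(εσA) = 1810/(0.41·5.67×10⁻⁸·3.720) = 2.093×10¹⁰ K⁴.
T = (2.093×10¹⁰)^(1/4).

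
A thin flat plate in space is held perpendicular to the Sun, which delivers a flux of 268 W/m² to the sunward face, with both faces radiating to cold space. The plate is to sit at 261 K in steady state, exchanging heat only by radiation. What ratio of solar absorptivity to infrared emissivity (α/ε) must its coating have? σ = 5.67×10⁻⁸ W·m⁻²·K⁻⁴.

α/ε ≈ 1.96

Balance: αS·A = εσ·2A·T⁴ ⇒ α/ε = 2σT⁴/S.
α/ε = 2·5.67×10⁻⁸·(261)⁴/268 = 2·5.67×10⁻⁸·4.640×10⁹/268.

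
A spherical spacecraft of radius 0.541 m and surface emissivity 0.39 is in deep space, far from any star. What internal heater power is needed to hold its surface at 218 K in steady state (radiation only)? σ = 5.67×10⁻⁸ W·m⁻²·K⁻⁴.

P = εσ·4πr²·T⁴.
4πr² = 3.678 m²; T⁴ = 2.259×10⁹ K⁴.
P = 0.39·5.67×10⁻⁸·3.678·2.259×10⁹.

P ≈ 184 W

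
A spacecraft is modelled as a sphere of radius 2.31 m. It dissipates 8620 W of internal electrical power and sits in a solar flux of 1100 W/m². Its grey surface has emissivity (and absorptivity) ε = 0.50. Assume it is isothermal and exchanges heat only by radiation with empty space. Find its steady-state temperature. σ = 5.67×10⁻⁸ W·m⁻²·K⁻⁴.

At steady state, absorbed solar power + internal power = radiated power.
Absorbed: α·S·A_cross = 0.50·1100·16.76 = 9220 W (cross-section πr²).
Total input = 9220 + 8620 = 17840 W.
Radiated: εσ·A_surf·T⁴ with A_surf = 4πr² = 67.06 m².
T⁴ = 17840/(0.50·5.67×10⁻⁸·67.06) = 9.384×10⁹ K⁴.

T ≈ 311 K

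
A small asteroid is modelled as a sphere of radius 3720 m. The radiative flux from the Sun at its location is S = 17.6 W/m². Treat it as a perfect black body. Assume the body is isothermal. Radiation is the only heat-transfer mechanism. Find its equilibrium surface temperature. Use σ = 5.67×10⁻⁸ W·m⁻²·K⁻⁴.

At equilibrium, absorbed power = emitted power.
Absorbing cross-section = πr² = 4.347×10⁷ m²; emitting surface = 4πr² = 1.739×10⁸ m² (ratio 4).
S·A_cross = εσ·A_surf·T⁴  ⇒  T⁴ = S/(4σ).
T⁴ = 1.00·17.6/(4·5.67×10⁻⁸) = 7.760×10⁷ K⁴.
T = (7.760×10⁷)^(1/4).

T ≈ 93.9 K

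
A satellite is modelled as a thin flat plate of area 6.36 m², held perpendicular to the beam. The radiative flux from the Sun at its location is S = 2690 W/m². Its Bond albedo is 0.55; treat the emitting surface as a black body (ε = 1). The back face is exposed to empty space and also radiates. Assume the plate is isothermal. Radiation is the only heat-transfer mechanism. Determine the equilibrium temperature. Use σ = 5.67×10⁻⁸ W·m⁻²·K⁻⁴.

At equilibrium, absorbed power = emitted power.
Absorbing cross-section = A = 6.360 m²; emitting surface = 2A = 12.72 m² (ratio 2).
(1−a)S·A_cross = εσ·A_surf·T⁴  ⇒  T⁴ = (1−a)S/(2σ).
T⁴ = 0.450·2690/(2·5.67×10⁻⁸) = 1.067×10¹⁰ K⁴.
T = (1.067×10¹⁰)^(1/4).

T ≈ 321 K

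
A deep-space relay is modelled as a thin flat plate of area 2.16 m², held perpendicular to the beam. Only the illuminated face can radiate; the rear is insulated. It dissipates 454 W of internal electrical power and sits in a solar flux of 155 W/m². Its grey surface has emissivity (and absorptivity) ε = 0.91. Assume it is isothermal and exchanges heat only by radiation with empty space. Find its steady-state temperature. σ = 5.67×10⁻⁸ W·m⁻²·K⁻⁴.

T ≈ 287 K

At steady state, absorbed solar power + internal power = radiated power.
Absorbed: α·S·A_cross = 0.91·155·2.160 = 304.7 W (cross-section A).
Total input = 304.7 + 454 = 758.7 W.
Radiated: εσ·A_surf·T⁴ with A_surf = A = 2.160 m².
T⁴ = 758.7/(0.91·5.67×10⁻⁸·2.160) = 6.807×10⁹ K⁴.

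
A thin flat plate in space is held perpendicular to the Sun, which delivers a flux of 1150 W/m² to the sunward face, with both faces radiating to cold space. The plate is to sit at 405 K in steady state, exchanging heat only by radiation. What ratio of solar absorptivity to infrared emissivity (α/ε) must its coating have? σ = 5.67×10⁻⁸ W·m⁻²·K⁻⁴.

Balance: αS·A = εσ·2A·T⁴ ⇒ α/ε = 2σT⁴/S.
α/ε = 2·5.67×10⁻⁸·(405)⁴/1150 = 2·5.67×10⁻⁸·2.690×10¹⁰/1150.

α/ε ≈ 2.65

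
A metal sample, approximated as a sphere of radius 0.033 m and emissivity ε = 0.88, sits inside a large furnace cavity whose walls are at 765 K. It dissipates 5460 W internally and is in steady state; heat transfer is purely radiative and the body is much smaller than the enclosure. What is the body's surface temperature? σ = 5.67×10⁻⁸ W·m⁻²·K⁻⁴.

T ≈ 1700 K

For a small grey body in a large enclosure, net radiated power = εσA(T⁴ − T_w⁴).
Steady state: P = εσA(T⁴ − T_w⁴) with A = 4πr² = 0.01368 m².
T⁴ = P/(εσA) + T_w⁴ = 5460/(0.88·5.67×10⁻⁸·0.01368) + (765)⁴
    = 7.996×10¹² + 3.425×10¹¹ = 8.339×10¹² K⁴.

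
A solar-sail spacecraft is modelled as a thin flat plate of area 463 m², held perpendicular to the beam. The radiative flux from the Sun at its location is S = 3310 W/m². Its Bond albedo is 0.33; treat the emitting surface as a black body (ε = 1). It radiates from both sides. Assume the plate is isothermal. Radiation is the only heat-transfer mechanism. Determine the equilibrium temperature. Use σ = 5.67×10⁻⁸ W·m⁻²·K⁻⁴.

T ≈ 374 K

At equilibrium, absorbed power = emitted power.
Absorbing cross-section = A = 463.0 m²; emitting surface = 2A = 926.0 m² (ratio 2).
(1−a)S·A_cross = εσ·A_surf·T⁴  ⇒  T⁴ = (1−a)S/(2σ).
T⁴ = 0.670·3310/(2·5.67×10⁻⁸) = 1.956×10¹⁰ K⁴.
T = (1.956×10¹⁰)^(1/4).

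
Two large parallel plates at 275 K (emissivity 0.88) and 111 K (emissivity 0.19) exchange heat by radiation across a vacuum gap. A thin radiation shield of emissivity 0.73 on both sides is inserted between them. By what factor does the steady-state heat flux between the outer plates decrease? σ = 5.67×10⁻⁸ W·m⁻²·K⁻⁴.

Without shield: q₀ = σΔ(T⁴)/(1/ε₁+1/ε₂−1) with denominator 5.400.
With shield the two gaps are in series; the resistances add: (1/ε₁+1/ε_s−1)+(1/ε_s+1/ε₂−1) = 1.506+5.633 = 7.139.
Heat-flux ratio q₀/q = 7.139/5.400.

factor ≈ 1.32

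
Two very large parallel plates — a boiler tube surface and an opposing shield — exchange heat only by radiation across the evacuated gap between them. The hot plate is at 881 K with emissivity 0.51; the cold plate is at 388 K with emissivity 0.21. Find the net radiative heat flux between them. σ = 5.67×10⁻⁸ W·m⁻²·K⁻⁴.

q ≈ 5740 W/m²

For two infinite grey parallel plates, q = σ(T₁⁴ − T₂⁴)/(1/ε₁ + 1/ε₂ − 1).
T₁⁴ − T₂⁴ = 6.024×10¹¹ − 2.266×10¹⁰ = 5.798×10¹¹ K⁴.
1/ε₁ + 1/ε₂ − 1 = 1.961 + 4.762 − 1 = 5.723.
q = 5.67×10⁻⁸ × 5.798×10¹¹ / 5.723.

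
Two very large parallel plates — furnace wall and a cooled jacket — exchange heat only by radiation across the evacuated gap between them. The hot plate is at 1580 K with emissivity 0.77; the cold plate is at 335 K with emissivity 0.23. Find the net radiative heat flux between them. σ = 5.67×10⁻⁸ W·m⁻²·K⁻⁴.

For two infinite grey parallel plates, q = σ(T₁⁴ − T₂⁴)/(1/ε₁ + 1/ε₂ − 1).
T₁⁴ − T₂⁴ = 6.232×10¹² − 1.259×10¹⁰ = 6.219×10¹² K⁴.
1/ε₁ + 1/ε₂ − 1 = 1.299 + 4.348 − 1 = 4.647.
q = 5.67×10⁻⁸ × 6.219×10¹² / 4.647.

q ≈ 75900 W/m²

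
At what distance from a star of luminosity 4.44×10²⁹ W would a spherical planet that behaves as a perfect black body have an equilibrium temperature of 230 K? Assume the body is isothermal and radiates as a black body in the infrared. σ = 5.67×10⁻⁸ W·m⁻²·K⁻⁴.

For an isothermal black-emitting sphere, (1−a)S·πr² = σ·4πr²·T⁴ ⇒ S = 4σT⁴/(1−a).
S = 4·5.67×10⁻⁸·(230)⁴/1.00 = 634.7 W/m².
Flux falls as S = L/(4πd²), so d = √(L/(4πS)) = √(4.44×10²⁹/(4π·634.7)).

d ≈ 7.46×10¹² m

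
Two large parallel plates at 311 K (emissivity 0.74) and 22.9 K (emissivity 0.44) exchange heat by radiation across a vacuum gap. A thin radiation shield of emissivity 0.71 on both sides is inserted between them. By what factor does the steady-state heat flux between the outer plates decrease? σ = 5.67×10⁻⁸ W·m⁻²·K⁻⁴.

Without shield: q₀ = σΔ(T⁴)/(1/ε₁+1/ε₂−1) with denominator 2.624.
With shield the two gaps are in series; the resistances add: (1/ε₁+1/ε_s−1)+(1/ε_s+1/ε₂−1) = 1.760+2.681 = 4.441.
Heat-flux ratio q₀/q = 4.441/2.624.

factor ≈ 1.69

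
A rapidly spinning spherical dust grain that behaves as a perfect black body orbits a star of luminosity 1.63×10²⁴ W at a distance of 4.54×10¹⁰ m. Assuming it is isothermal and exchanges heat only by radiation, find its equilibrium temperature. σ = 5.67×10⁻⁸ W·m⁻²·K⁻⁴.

T ≈ 129 K

First find the stellar flux at distance d: S = L/(4πd²) = 1.63×10²⁴/(4π·(4.54×10¹⁰)²) = 62.93 W/m².
For an isothermal sphere, absorbed (1−a)S·πr² = emitted σ·4πr²·T⁴, so T⁴ = (1−a)S/(4σ).
T⁴ = 1.00·62.93/(4·5.67×10⁻⁸) = 2.775×10⁸ K⁴.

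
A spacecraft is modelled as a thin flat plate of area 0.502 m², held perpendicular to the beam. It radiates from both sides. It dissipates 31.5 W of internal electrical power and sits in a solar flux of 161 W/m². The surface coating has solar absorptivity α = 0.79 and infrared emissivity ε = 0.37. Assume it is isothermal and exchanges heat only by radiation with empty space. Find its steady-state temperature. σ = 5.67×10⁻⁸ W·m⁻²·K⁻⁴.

T ≈ 259 K

At steady state, absorbed solar power + internal power = radiated power.
Absorbed: α·S·A_cross = 0.79·161·0.5020 = 63.85 W (cross-section A).
Total input = 63.85 + 31.5 = 95.35 W.
Radiated: εσ·A_surf·T⁴ with A_surf = 2A = 1.004 m².
T⁴ = 95.35/(0.37·5.67×10⁻⁸·1.004) = 4.527×10⁹ K⁴.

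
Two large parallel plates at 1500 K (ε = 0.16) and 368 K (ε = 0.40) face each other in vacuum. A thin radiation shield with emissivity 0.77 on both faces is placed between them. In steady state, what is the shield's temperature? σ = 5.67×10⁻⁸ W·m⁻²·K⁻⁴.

T_s ≈ 1110 K

In steady state the net flux on the hot side equals that on the cold side.
σ(T₁⁴−T_s⁴)/D₁ = σ(T_s⁴−T₂⁴)/D₂, with D₁ = 1/ε₁+1/ε_s−1 = 6.549, D₂ = 1/ε_s+1/ε₂−1 = 2.799.
Solve for T_s⁴: T_s⁴ = (D₂·T₁⁴ + D₁·T₂⁴)/(D₁+D₂) = 1.529×10¹² K⁴.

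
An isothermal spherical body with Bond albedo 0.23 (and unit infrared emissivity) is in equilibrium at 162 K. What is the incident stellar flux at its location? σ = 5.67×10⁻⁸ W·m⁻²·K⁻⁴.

S ≈ 203 W/m²

(1−a)S·πr² = σ·4πr²·T⁴ ⇒ S = 4σT⁴/(1−a).
S = 4·5.67×10⁻⁸·6.887×10⁸/0.770.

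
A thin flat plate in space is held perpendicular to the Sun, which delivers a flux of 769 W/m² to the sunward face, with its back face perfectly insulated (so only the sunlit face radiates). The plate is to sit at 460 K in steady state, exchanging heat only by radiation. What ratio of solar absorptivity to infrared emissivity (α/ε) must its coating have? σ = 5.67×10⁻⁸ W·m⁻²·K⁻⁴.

Balance: αS·A = εσ·1A·T⁴ ⇒ α/ε = σT⁴/S.
α/ε = 5.67×10⁻⁸·(460)⁴/769 = 5.67×10⁻⁸·4.477×10¹⁰/769.

α/ε ≈ 3.30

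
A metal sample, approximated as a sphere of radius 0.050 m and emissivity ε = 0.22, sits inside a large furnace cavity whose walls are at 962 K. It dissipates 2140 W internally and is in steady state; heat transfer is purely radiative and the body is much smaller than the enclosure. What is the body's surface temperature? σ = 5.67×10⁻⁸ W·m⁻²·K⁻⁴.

T ≈ 1590 K

For a small grey body in a large enclosure, net radiated power = εσA(T⁴ − T_w⁴).
Steady state: P = εσA(T⁴ − T_w⁴) with A = 4πr² = 0.03142 m².
T⁴ = P/(εσA) + T_w⁴ = 2140/(0.22·5.67×10⁻⁸·0.03142) + (962)⁴
    = 5.461×10¹² + 8.564×10¹¹ = 6.317×10¹² K⁴.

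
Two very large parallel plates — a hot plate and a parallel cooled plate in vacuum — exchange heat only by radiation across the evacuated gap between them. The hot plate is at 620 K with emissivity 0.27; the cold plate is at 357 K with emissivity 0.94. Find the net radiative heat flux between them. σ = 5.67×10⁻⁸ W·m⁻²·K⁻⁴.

q ≈ 1980 W/m²

For two infinite grey parallel plates, q = σ(T₁⁴ − T₂⁴)/(1/ε₁ + 1/ε₂ − 1).
T₁⁴ − T₂⁴ = 1.478×10¹¹ − 1.624×10¹⁰ = 1.315×10¹¹ K⁴.
1/ε₁ + 1/ε₂ − 1 = 3.704 + 1.064 − 1 = 3.768.
q = 5.67×10⁻⁸ × 1.315×10¹¹ / 3.768.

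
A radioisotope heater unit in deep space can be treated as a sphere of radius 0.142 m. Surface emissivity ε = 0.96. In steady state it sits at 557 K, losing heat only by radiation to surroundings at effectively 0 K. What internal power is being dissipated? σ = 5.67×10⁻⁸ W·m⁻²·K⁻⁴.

P ≈ 1330 W

Steady state: P = εσA T⁴.
A = 4πr² = 0.2534 m²; T⁴ = (557)⁴ = 9.625×10¹⁰ K⁴.
P = 0.96 × 5.67×10⁻⁸ × 0.2534 × 9.625×10¹⁰.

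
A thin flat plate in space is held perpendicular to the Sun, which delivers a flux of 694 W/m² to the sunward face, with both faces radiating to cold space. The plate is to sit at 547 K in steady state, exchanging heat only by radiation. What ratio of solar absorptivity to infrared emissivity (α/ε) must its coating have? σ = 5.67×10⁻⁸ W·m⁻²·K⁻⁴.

Balance: αS·A = εσ·2A·T⁴ ⇒ α/ε = 2σT⁴/S.
α/ε = 2·5.67×10⁻⁸·(547)⁴/694 = 2·5.67×10⁻⁸·8.953×10¹⁰/694.

α/ε ≈ 14.6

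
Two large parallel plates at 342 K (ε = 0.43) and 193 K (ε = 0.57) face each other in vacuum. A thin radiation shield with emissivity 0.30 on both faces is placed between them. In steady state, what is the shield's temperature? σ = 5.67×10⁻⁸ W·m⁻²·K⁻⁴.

In steady state the net flux on the hot side equals that on the cold side.
σ(T₁⁴−T_s⁴)/D₁ = σ(T_s⁴−T₂⁴)/D₂, with D₁ = 1/ε₁+1/ε_s−1 = 4.659, D₂ = 1/ε_s+1/ε₂−1 = 4.088.
Solve for T_s⁴: T_s⁴ = (D₂·T₁⁴ + D₁·T₂⁴)/(D₁+D₂) = 7.133×10⁹ K⁴.

T_s ≈ 291 K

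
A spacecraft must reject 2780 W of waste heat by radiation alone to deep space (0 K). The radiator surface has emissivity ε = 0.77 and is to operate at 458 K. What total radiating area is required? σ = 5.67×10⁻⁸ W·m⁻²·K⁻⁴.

P = εσA T⁴ ⇒ A = P/(εσT⁴).
T⁴ = 4.400×10¹⁰ K⁴.
A = 2780/(0.77 × 5.67×10⁻⁸ × 4.400×10¹⁰).

A ≈ 1.45 m²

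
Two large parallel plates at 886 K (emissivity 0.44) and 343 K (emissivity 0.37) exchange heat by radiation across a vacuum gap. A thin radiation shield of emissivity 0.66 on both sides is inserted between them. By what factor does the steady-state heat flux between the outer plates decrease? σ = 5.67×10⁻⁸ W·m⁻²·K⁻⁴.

factor ≈ 1.51

Without shield: q₀ = σΔ(T⁴)/(1/ε₁+1/ε₂−1) with denominator 3.975.
With shield the two gaps are in series; the resistances add: (1/ε₁+1/ε_s−1)+(1/ε_s+1/ε₂−1) = 2.788+3.218 = 6.006.
Heat-flux ratio q₀/q = 6.006/3.975.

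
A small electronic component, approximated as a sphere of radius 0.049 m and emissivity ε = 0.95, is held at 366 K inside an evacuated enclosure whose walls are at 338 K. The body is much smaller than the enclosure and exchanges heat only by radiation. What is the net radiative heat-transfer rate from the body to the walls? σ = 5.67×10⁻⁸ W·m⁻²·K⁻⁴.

For a small grey body in a large enclosure: P_net = εσA(T_body⁴ − T_wall⁴).
A = 4πr² = 0.03017 m²; T_body⁴ − T_wall⁴ = 1.794×10¹⁰ − 1.305×10¹⁰ = 4.893×10⁹ K⁴.
|P_net| = 0.95·5.67×10⁻⁸·0.03017·4.893×10⁹.

P_net ≈ 7.95 W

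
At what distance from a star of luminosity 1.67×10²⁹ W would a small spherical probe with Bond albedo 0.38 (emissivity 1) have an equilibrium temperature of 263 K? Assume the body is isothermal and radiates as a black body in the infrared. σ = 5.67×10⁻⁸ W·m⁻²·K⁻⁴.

For an isothermal black-emitting sphere, (1−a)S·πr² = σ·4πr²·T⁴ ⇒ S = 4σT⁴/(1−a).
S = 4·5.67×10⁻⁸·(263)⁴/0.620 = 1750 W/m².
Flux falls as S = L/(4πd²), so d = √(L/(4πS)) = √(1.67×10²⁹/(4π·1750)).

d ≈ 2.76×10¹² m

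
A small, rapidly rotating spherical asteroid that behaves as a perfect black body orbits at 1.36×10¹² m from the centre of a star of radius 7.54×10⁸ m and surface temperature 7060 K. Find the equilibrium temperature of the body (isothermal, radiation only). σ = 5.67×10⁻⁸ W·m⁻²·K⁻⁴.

T ≈ 118 K

The star's surface emits σT_*⁴; at distance d the flux is S = σT_*⁴(R_*/d)².
S = 5.67×10⁻⁸·(7060)⁴·(7.54×10⁸/1.36×10¹²)² = 43.30 W/m².
For an isothermal sphere T⁴ = (1−a)S/(4σ) = 1.909×10⁸ K⁴.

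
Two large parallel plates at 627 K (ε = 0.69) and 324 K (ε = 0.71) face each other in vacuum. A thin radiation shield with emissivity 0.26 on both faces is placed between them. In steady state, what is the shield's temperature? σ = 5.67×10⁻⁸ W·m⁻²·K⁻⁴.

T_s ≈ 536 K

In steady state the net flux on the hot side equals that on the cold side.
σ(T₁⁴−T_s⁴)/D₁ = σ(T_s⁴−T₂⁴)/D₂, with D₁ = 1/ε₁+1/ε_s−1 = 4.295, D₂ = 1/ε_s+1/ε₂−1 = 4.255.
Solve for T_s⁴: T_s⁴ = (D₂·T₁⁴ + D₁·T₂⁴)/(D₁+D₂) = 8.244×10¹⁰ K⁴.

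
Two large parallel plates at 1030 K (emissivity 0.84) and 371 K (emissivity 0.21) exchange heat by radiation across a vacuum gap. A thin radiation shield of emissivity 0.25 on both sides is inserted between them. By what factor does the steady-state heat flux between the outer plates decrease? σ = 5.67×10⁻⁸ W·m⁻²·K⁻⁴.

Without shield: q₀ = σΔ(T⁴)/(1/ε₁+1/ε₂−1) with denominator 4.952.
With shield the two gaps are in series; the resistances add: (1/ε₁+1/ε_s−1)+(1/ε_s+1/ε₂−1) = 4.190+7.762 = 11.95.
Heat-flux ratio q₀/q = 11.95/4.952.

factor ≈ 2.41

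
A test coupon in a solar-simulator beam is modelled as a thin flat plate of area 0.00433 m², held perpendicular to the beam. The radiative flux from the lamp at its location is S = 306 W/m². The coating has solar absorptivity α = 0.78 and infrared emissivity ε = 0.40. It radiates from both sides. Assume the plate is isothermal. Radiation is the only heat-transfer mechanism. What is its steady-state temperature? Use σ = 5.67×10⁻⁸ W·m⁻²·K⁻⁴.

At equilibrium, absorbed power = emitted power.
Absorbing cross-section = A = 0.004330 m²; emitting surface = 2A = 0.008660 m² (ratio 2).
αS·A_cross = εσ·A_surf·T⁴  ⇒  T⁴ = αS/(ε·2σ).
T⁴ = 0.780·306/(0.40·2·5.67×10⁻⁸) = 5.262×10⁹ K⁴.
T = (5.262×10⁹)^(1/4).

T ≈ 269 K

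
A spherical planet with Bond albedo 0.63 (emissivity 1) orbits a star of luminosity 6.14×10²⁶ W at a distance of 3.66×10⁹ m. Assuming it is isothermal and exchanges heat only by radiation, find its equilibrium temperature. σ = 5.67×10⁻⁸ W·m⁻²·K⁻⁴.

T ≈ 1560 K

First find the stellar flux at distance d: S = L/(4πd²) = 6.14×10²⁶/(4π·(3.66×10⁹)²) = 3.648×10⁶ W/m².
For an isothermal sphere, absorbed (1−a)S·πr² = emitted σ·4πr²·T⁴, so T⁴ = (1−a)S/(4σ).
T⁴ = 0.370·3.648×10⁶/(4·5.67×10⁻⁸) = 5.951×10¹² K⁴.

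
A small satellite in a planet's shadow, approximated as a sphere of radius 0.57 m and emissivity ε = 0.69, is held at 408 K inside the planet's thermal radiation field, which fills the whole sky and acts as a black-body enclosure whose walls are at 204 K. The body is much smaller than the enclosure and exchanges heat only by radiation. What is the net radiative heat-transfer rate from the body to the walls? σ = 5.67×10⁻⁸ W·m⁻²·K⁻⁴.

P_net ≈ 4150 W

For a small grey body in a large enclosure: P_net = εσA(T_body⁴ − T_wall⁴).
A = 4πr² = 4.083 m²; T_body⁴ − T_wall⁴ = 2.771×10¹⁰ − 1.732×10⁹ = 2.598×10¹⁰ K⁴.
|P_net| = 0.69·5.67×10⁻⁸·4.083·2.598×10¹⁰.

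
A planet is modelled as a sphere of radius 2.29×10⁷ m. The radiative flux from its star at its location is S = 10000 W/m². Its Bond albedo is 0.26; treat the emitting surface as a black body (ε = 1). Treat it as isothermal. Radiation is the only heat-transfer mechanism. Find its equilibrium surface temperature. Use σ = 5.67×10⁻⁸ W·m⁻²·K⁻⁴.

At equilibrium, absorbed power = emitted power.
Absorbing cross-section = πr² = 1.647×10¹⁵ m²; emitting surface = 4πr² = 6.590×10¹⁵ m² (ratio 4).
(1−a)S·A_cross = εσ·A_surf·T⁴  ⇒  T⁴ = (1−a)S/(4σ).
T⁴ = 0.740·10000/(4·5.67×10⁻⁸) = 3.263×10¹⁰ K⁴.
T = (3.263×10¹⁰)^(1/4).

T ≈ 425 K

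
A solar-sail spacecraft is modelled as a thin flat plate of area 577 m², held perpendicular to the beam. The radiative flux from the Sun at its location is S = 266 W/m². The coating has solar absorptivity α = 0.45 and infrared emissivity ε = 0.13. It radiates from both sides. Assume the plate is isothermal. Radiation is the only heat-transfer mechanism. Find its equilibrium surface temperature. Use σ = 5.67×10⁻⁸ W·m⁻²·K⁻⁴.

T ≈ 300 K

At equilibrium, absorbed power = emitted power.
Absorbing cross-section = A = 577.0 m²; emitting surface = 2A = 1154 m² (ratio 2).
αS·A_cross = εσ·A_surf·T⁴  ⇒  T⁴ = αS/(ε·2σ).
T⁴ = 0.450·266/(0.13·2·5.67×10⁻⁸) = 8.120×10⁹ K⁴.
T = (8.120×10⁹)^(1/4).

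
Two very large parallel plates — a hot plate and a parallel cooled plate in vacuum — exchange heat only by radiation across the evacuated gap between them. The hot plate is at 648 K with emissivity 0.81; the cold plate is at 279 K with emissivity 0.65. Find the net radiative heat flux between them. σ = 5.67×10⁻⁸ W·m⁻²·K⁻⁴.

q ≈ 5440 W/m²

For two infinite grey parallel plates, q = σ(T₁⁴ − T₂⁴)/(1/ε₁ + 1/ε₂ − 1).
T₁⁴ − T₂⁴ = 1.763×10¹¹ − 6.059×10⁹ = 1.703×10¹¹ K⁴.
1/ε₁ + 1/ε₂ − 1 = 1.235 + 1.538 − 1 = 1.773.
q = 5.67×10⁻⁸ × 1.703×10¹¹ / 1.773.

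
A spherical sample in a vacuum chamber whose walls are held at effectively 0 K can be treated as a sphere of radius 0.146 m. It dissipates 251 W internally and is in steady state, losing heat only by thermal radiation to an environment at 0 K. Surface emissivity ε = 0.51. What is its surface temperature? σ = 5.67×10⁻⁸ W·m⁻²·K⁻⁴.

Steady state: internal power = radiated power, P = εσA T⁴.
Radiating area A = 4πr² = 0.2679 m².
T⁴ = P/(εσA) = 251/(0.51·5.67×10⁻⁸·0.2679) = 3.240×10¹⁰ K⁴.
T = (3.240×10¹⁰)^(1/4).

T ≈ 424 K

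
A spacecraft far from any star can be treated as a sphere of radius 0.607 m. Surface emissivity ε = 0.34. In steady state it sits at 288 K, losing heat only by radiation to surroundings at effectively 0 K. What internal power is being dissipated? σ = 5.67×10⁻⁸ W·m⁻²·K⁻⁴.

Steady state: P = εσA T⁴.
A = 4πr² = 4.630 m²; T⁴ = (288)⁴ = 6.880×10⁹ K⁴.
P = 0.34 × 5.67×10⁻⁸ × 4.630 × 6.880×10⁹.

P ≈ 614 W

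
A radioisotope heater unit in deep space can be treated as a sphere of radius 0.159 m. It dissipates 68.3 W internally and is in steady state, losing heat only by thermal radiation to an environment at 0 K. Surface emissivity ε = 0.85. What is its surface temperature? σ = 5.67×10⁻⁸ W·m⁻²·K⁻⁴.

Steady state: internal power = radiated power, P = εσA T⁴.
Radiating area A = 4πr² = 0.3177 m².
T⁴ = P/(εσA) = 68.3/(0.85·5.67×10⁻⁸·0.3177) = 4.461×10⁹ K⁴.
T = (4.461×10⁹)^(1/4).

T ≈ 258 K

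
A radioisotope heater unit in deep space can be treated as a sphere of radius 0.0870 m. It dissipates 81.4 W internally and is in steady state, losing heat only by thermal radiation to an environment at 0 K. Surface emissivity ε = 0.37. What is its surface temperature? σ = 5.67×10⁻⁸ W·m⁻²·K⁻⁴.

Steady state: internal power = radiated power, P = εσA T⁴.
Radiating area A = 4πr² = 0.09511 m².
T⁴ = P/(εσA) = 81.4/(0.37·5.67×10⁻⁸·0.09511) = 4.079×10¹⁰ K⁴.
T = (4.079×10¹⁰)^(1/4).

T ≈ 449 K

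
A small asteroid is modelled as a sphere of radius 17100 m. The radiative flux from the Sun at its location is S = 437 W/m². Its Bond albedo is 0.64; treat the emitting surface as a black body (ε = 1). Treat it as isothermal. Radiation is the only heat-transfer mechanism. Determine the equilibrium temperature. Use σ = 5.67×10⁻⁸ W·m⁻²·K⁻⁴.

At equilibrium, absorbed power = emitted power.
Absorbing cross-section = πr² = 9.186×10⁸ m²; emitting surface = 4πr² = 3.675×10⁹ m² (ratio 4).
(1−a)S·A_cross = εσ·A_surf·T⁴  ⇒  T⁴ = (1−a)S/(4σ).
T⁴ = 0.360·437/(4·5.67×10⁻⁸) = 6.937×10⁸ K⁴.
T = (6.937×10⁸)^(1/4).

T ≈ 162 K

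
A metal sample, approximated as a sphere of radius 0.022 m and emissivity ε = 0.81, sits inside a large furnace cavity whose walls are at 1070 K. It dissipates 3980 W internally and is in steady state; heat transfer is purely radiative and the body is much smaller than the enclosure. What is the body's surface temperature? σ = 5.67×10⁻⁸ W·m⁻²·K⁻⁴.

T ≈ 1990 K

For a small grey body in a large enclosure, net radiated power = εσA(T⁴ − T_w⁴).
Steady state: P = εσA(T⁴ − T_w⁴) with A = 4πr² = 0.006082 m².
T⁴ = P/(εσA) + T_w⁴ = 3980/(0.81·5.67×10⁻⁸·0.006082) + (1070)⁴
    = 1.425×10¹³ + 1.311×10¹² = 1.556×10¹³ K⁴.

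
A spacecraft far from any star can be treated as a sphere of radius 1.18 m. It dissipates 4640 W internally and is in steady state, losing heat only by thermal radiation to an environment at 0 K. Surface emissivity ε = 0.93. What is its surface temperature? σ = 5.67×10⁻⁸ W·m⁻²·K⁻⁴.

Steady state: internal power = radiated power, P = εσA T⁴.
Radiating area A = 4πr² = 17.50 m².
T⁴ = P/(εσA) = 4640/(0.93·5.67×10⁻⁸·17.50) = 5.029×10⁹ K⁴.
T = (5.029×10⁹)^(1/4).

T ≈ 266 K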